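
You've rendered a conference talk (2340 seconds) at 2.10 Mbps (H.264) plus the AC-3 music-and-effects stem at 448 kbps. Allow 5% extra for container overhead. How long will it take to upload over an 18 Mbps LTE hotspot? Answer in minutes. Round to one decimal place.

5.8 minutes

Audio: 448 kbps = 0.448 Mbps.
Total bitrate: 2.548 Mbps.
File: 2.548 Mbps × 2340 s = 5962.3 Mb.
With 5% container overhead: ×1.05. → 6260.4 Mb.
At 18 Mbps: 6260.4 / 18 = 347.8 s ≈ 5.8 minutes.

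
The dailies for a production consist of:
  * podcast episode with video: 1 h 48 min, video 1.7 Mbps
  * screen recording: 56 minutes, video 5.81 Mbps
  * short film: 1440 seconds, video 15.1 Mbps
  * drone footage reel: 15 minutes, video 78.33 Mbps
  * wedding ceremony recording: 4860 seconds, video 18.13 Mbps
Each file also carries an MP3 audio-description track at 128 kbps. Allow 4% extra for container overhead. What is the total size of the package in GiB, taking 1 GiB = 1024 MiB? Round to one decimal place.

Audio: 128 kbps = 0.128 Mbps.
podcast episode with video: 1.828 Mbps × 6480 s × 1.04 = 12319.3 Mb
screen recording: 5.938 Mbps × 3360 s × 1.04 = 20749.7 Mb
short film: 15.228 Mbps × 1440 s × 1.04 = 22805.5 Mb
drone footage reel: 78.458 Mbps × 900 s × 1.04 = 73436.7 Mb
wedding ceremony recording: 18.258 Mbps × 4860 s × 1.04 = 92283.2 Mb
Total: 221594.4 Mb = 27699.3 MB.
= 25.80 GiB.

25.8 GiB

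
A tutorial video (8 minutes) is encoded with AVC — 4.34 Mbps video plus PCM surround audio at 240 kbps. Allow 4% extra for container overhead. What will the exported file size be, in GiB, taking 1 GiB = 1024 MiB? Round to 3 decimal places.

0.266 GiB

8 min = 480 s
Audio: 240 kbps = 0.240 Mbps.
Total bitrate: 4.34 + 0.240 = 4.580 Mbps.
Stream data: 4.580 Mbps × 480 s = 2198.4 Mb.
With 4% container overhead: ×1.04.
2,286 Mb = 285,792,000 bytes ÷ 1,073,741,824 = 0.2662 GiB.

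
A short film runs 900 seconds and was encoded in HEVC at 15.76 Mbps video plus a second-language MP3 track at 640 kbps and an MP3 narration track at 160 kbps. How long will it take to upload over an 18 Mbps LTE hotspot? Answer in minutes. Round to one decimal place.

Audio total: 640 + 160 = 800 kbps = 0.800 Mbps.
Total bitrate: 16.560 Mbps.
File: 16.560 Mbps × 900 s = 14904.0 Mb.
At 18 Mbps: 14904.0 / 18 = 828.0 s ≈ 13.8 minutes.

13.8 minutes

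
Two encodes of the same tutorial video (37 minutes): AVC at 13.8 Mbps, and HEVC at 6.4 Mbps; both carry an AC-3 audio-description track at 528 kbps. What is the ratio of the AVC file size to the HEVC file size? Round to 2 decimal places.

2.07

37 min = 2220 s
Audio: 528 kbps = 0.528 Mbps.
AVC: 14.328 Mbps × 2220 s = 31808.2 Mb = 3.703 GiB.
HEVC: 6.928 Mbps × 2220 s = 15380.2 Mb = 1.790 GiB.
Ratio: 3.703 / 1.790 = 2.068.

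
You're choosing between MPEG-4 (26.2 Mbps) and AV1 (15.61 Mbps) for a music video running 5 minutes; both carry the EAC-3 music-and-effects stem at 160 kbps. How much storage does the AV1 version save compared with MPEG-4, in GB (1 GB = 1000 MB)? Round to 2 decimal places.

5 min = 300 s
Audio: 160 kbps = 0.160 Mbps.
MPEG-4: 26.360 Mbps × 300 s = 7908.0 Mb = 0.989 GB.
AV1: 15.770 Mbps × 300 s = 4731.0 Mb = 0.591 GB.
Saving: 0.989 − 0.591 = 0.397 GB.

0.40 GB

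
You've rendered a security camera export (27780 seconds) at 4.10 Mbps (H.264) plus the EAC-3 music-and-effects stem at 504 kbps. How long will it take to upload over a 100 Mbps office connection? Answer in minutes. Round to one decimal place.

21.3 minutes

Audio: 504 kbps = 0.504 Mbps.
Total bitrate: 4.604 Mbps.
File: 4.604 Mbps × 27780 s = 127899.1 Mb.
At 100 Mbps: 127899.1 / 100 = 1279.0 s ≈ 21.3 minutes.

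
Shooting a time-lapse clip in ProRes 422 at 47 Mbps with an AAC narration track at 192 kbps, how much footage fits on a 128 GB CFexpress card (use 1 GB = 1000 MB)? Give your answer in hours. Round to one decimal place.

Audio: 192 kbps = 0.192 Mbps.
Total bitrate: 47 + 0.192 = 47.192 Mbps.
Capacity: 128 GB = 1,024,000 Mb.
Recording time: 1,024,000 / 47.192 = 21,699 s ≈ 6.03 hours.

6.0 hours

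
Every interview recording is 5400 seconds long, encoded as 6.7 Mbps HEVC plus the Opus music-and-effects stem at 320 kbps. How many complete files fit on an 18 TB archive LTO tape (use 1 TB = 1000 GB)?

Audio: 320 kbps = 0.320 Mbps.
Total bitrate: 7.020 Mbps.
Per item: 7.020 Mbps × 5400 s = 37,908 Mb = 4,738 MB.
Capacity: 18 TB = 144,000,000 Mb; 3798.67 items → 3798 complete.

3798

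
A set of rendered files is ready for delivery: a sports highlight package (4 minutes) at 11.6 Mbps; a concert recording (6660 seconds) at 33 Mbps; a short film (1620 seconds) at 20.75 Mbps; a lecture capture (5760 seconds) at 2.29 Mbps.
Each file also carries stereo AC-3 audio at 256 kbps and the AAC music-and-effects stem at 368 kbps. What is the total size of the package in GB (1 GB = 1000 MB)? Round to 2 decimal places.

34.79 GB

Audio total: 256 + 368 = 624 kbps = 0.624 Mbps.
sports highlight package: 12.224 Mbps × 240 s = 2933.8 Mb
concert recording: 33.624 Mbps × 6660 s = 223935.8 Mb
short film: 21.374 Mbps × 1620 s = 34625.9 Mb
lecture capture: 2.914 Mbps × 5760 s = 16784.6 Mb
Total: 278280.1 Mb = 34785.0 MB.
= 34.79 GB.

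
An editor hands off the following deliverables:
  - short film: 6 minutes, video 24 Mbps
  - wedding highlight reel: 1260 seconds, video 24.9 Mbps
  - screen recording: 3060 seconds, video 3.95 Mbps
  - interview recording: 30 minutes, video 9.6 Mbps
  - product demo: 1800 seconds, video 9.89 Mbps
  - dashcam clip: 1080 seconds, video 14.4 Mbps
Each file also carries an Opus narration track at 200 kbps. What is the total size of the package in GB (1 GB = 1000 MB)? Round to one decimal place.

Audio: 200 kbps = 0.200 Mbps.
short film: 24.200 Mbps × 360 s = 8712.0 Mb
wedding highlight reel: 25.100 Mbps × 1260 s = 31626.0 Mb
screen recording: 4.150 Mbps × 3060 s = 12699.0 Mb
interview recording: 9.800 Mbps × 1800 s = 17640.0 Mb
product demo: 10.090 Mbps × 1800 s = 18162.0 Mb
dashcam clip: 14.600 Mbps × 1080 s = 15768.0 Mb
Total: 104607.0 Mb = 13075.9 MB.
= 13.08 GB.

13.1 GB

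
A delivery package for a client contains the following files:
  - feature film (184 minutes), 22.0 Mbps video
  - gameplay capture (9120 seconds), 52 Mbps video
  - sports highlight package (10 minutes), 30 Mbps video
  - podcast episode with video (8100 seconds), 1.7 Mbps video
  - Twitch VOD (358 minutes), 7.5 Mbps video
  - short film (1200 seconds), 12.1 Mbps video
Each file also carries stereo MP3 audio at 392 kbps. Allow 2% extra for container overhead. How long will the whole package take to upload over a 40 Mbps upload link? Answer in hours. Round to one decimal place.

6.7 hours

Audio: 392 kbps = 0.392 Mbps.
feature film: 22.392 Mbps × 11040 s × 1.02 = 252151.8 Mb
gameplay capture: 52.392 Mbps × 9120 s × 1.02 = 487371.3 Mb
sports highlight package: 30.392 Mbps × 600 s × 1.02 = 18599.9 Mb
podcast episode with video: 2.092 Mbps × 8100 s × 1.02 = 17284.1 Mb
Twitch VOD: 7.892 Mbps × 21480 s × 1.02 = 172910.6 Mb
short film: 12.492 Mbps × 1200 s × 1.02 = 15290.2 Mb
Total: 963608.0 Mb = 120451.0 MB.
At 40 Mbps: 963608.0 / 40 = 24090 s ≈ 6.69 hours.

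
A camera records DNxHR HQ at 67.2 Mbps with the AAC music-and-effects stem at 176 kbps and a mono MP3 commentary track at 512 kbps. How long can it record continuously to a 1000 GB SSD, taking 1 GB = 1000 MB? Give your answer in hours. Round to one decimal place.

Audio total: 176 + 512 = 688 kbps = 0.688 Mbps.
Total bitrate: 67.2 + 0.688 = 67.888 Mbps.
Capacity: 1000 GB = 8,000,000 Mb.
Recording time: 8,000,000 / 67.888 = 117,841 s ≈ 32.7 hours.

32.7 hours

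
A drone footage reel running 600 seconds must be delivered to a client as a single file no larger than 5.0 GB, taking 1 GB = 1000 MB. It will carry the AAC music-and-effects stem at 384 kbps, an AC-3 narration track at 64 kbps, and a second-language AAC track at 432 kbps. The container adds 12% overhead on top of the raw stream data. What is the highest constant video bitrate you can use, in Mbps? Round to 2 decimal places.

58.64 Mbps

Budget: 5.0 GB = 40000.0 Mb.
Stream payload after overhead: 40000.0 / 1.12 = 35714.3 Mb.
Total bitrate budget: 35714.3 Mb / 600 s = 59.524 Mbps.
Audio total: 384 + 64 + 432 = 880 kbps = 0.880 Mbps.
Video: 59.524 − 0.880 = 58.644 Mbps.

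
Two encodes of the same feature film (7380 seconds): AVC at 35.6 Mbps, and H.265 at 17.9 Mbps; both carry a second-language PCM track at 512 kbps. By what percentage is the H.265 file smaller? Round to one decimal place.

Audio: 512 kbps = 0.512 Mbps.
AVC: 36.112 Mbps × 7380 s = 266506.6 Mb = 33.313 GB.
H.265: 18.412 Mbps × 7380 s = 135880.6 Mb = 16.985 GB.
Reduction: (1 − 16.985/33.313) × 100 = 49.01%.

49.0%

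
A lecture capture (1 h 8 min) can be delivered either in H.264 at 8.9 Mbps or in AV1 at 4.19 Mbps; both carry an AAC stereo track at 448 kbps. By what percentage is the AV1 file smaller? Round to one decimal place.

1 h 8 min = 68 min = 4080 s
Audio: 448 kbps = 0.448 Mbps.
H.264: 9.348 Mbps × 4080 s = 38139.8 Mb = 4.767 GB.
AV1: 4.638 Mbps × 4080 s = 18923.0 Mb = 2.365 GB.
Reduction: (1 − 2.365/4.767) × 100 = 50.39%.

50.4%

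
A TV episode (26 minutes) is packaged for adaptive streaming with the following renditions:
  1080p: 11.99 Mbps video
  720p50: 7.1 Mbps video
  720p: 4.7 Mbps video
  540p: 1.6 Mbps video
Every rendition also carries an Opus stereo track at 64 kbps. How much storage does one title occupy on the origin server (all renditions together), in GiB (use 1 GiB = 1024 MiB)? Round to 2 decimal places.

26 min = 1560 s
Audio: 64 kbps = 0.064 Mbps.
Sum of rendition bitrates: (11.99+0.064) + (7.1+0.064) + (4.7+0.064) + (1.6+0.064) = 25.646 Mbps.
× 1560 s = 40,008 Mb = 5,001 MB = 4.658 GiB.

4.66 GiB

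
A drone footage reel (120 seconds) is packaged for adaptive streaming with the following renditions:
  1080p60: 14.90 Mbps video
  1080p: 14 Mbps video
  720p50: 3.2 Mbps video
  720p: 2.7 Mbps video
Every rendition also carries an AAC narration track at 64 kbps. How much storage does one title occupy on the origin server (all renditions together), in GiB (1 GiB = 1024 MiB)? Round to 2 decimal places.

Audio: 64 kbps = 0.064 Mbps.
Sum of rendition bitrates: (14.90+0.064) + (14+0.064) + (3.2+0.064) + (2.7+0.064) = 35.056 Mbps.
× 120 s = 4,207 Mb = 525.8 MB = 0.4897 GiB.

0.49 GiB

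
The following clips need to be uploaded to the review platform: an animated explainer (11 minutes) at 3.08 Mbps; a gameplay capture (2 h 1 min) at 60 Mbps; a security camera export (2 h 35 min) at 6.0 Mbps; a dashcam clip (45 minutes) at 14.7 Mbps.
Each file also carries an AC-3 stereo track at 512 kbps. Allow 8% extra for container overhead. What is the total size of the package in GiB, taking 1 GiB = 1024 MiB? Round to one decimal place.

68.3 GiB

Audio: 512 kbps = 0.512 Mbps.
animated explainer: 3.592 Mbps × 660 s × 1.08 = 2560.4 Mb
gameplay capture: 60.512 Mbps × 7260 s × 1.08 = 474462.5 Mb
security camera export: 6.512 Mbps × 9300 s × 1.08 = 65406.5 Mb
dashcam clip: 15.212 Mbps × 2700 s × 1.08 = 44358.2 Mb
Total: 586787.6 Mb = 73348.4 MB.
= 68.31 GiB.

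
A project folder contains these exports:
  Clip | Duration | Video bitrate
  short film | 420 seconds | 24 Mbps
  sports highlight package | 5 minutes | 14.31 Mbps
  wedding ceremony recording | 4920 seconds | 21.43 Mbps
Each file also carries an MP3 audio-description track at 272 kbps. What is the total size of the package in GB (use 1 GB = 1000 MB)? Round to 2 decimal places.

15.17 GB

Audio: 272 kbps = 0.272 Mbps.
short film: 24.272 Mbps × 420 s = 10194.2 Mb
sports highlight package: 14.582 Mbps × 300 s = 4374.6 Mb
wedding ceremony recording: 21.702 Mbps × 4920 s = 106773.8 Mb
Total: 121342.7 Mb = 15167.8 MB.
= 15.17 GB.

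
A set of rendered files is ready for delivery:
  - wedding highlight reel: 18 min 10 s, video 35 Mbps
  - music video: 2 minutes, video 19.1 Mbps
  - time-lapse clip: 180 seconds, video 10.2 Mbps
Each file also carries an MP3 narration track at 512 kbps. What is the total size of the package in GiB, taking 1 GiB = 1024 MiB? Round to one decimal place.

5.0 GiB

Audio: 512 kbps = 0.512 Mbps.
wedding highlight reel: 35.512 Mbps × 1090 s = 38708.1 Mb
music video: 19.612 Mbps × 120 s = 2353.4 Mb
time-lapse clip: 10.712 Mbps × 180 s = 1928.2 Mb
Total: 42989.7 Mb = 5373.7 MB.
= 5.005 GiB.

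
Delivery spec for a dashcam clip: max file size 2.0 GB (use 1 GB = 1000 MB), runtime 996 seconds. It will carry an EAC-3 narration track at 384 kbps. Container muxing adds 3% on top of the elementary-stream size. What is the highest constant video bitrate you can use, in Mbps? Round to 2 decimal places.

Budget: 2.0 GB = 16000.0 Mb.
Stream payload after overhead: 16000.0 / 1.03 = 15534.0 Mb.
Total bitrate budget: 15534.0 Mb / 996 s = 15.596 Mbps.
Audio: 384 kbps = 0.384 Mbps.
Video: 15.596 − 0.384 = 15.212 Mbps.

15.21 Mbps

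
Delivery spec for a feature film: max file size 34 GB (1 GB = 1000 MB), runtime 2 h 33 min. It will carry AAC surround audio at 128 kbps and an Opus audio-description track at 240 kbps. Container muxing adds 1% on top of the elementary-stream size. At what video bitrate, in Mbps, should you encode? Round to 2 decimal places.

Budget: 34 GB = 272000.0 Mb.
Stream payload after overhead: 272000.0 / 1.01 = 269306.9 Mb.
2 h 33 min = 153 min = 9180 s
Total bitrate budget: 269306.9 Mb / 9180 s = 29.336 Mbps.
Audio total: 128 + 240 = 368 kbps = 0.368 Mbps.
Video: 29.336 − 0.368 = 28.968 Mbps.

28.97 Mbps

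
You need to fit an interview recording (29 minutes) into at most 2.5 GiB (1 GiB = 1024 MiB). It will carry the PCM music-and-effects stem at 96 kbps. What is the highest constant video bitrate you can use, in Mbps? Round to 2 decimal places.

Budget: 2.5 GiB = 21474.8 Mb.
29 min = 1740 s
Total bitrate budget: 21474.8 Mb / 1740 s = 12.342 Mbps.
Audio: 96 kbps = 0.096 Mbps.
Video: 12.342 − 0.096 = 12.246 Mbps.

12.25 Mbps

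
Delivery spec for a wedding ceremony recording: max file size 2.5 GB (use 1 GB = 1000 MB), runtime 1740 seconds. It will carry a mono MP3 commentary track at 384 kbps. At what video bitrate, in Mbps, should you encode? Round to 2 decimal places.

Budget: 2.5 GB = 20000.0 Mb.
Total bitrate budget: 20000.0 Mb / 1740 s = 11.494 Mbps.
Audio: 384 kbps = 0.384 Mbps.
Video: 11.494 − 0.384 = 11.110 Mbps.

11.11 Mbps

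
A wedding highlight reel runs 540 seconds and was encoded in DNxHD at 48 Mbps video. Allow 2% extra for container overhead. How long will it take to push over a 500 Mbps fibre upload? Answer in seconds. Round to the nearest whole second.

File: 48.000 Mbps × 540 s = 25920.0 Mb.
With 2% container overhead: ×1.02. → 26438.4 Mb.
At 500 Mbps: 26438.4 / 500 = 52.9 s ≈ 52.9 seconds.

53 seconds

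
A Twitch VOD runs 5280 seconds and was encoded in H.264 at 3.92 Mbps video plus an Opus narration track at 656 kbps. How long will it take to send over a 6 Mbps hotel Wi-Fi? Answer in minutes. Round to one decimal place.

67.1 minutes

Audio: 656 kbps = 0.656 Mbps.
Total bitrate: 4.576 Mbps.
File: 4.576 Mbps × 5280 s = 24161.3 Mb.
At 6 Mbps: 24161.3 / 6 = 4026.9 s ≈ 67.1 minutes.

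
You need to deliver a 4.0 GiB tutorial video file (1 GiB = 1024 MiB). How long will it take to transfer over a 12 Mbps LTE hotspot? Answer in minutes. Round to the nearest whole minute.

File: 4.0 GiB = 34359.7 Mb.
At 12 Mbps: 34359.7 / 12 = 2863.3 s ≈ 47.7 minutes.

48 minutes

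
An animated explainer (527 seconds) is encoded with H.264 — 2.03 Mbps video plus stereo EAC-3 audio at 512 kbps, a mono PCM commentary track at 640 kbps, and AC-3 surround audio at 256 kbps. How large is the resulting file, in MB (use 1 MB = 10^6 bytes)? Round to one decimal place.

Audio total: 512 + 640 + 256 = 1408 kbps = 1.408 Mbps.
Total bitrate: 2.03 + 1.408 = 3.438 Mbps.
Stream data: 3.438 Mbps × 527 s = 1811.8 Mb.
1,812 Mb ÷ 8 = 226.5 MB → 226.5 MB.

226.5 MB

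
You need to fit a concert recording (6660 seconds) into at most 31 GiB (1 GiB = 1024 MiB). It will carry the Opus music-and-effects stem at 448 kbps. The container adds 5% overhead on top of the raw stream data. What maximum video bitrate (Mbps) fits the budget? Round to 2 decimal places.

Budget: 31 GiB = 266288.0 Mb.
Stream payload after overhead: 266288.0 / 1.05 = 253607.6 Mb.
Total bitrate budget: 253607.6 Mb / 6660 s = 38.079 Mbps.
Audio: 448 kbps = 0.448 Mbps.
Video: 38.079 − 0.448 = 37.631 Mbps.

37.63 Mbps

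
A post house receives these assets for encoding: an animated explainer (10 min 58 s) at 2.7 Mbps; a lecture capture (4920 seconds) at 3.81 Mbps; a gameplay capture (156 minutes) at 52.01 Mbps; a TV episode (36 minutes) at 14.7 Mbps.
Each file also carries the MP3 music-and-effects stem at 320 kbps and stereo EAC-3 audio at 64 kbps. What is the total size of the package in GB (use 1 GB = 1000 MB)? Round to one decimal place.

68.2 GB

Audio total: 320 + 64 = 384 kbps = 0.384 Mbps.
animated explainer: 3.084 Mbps × 658 s = 2029.3 Mb
lecture capture: 4.194 Mbps × 4920 s = 20634.5 Mb
gameplay capture: 52.394 Mbps × 9360 s = 490407.8 Mb
TV episode: 15.084 Mbps × 2160 s = 32581.4 Mb
Total: 545653.0 Mb = 68206.6 MB.
= 68.21 GB.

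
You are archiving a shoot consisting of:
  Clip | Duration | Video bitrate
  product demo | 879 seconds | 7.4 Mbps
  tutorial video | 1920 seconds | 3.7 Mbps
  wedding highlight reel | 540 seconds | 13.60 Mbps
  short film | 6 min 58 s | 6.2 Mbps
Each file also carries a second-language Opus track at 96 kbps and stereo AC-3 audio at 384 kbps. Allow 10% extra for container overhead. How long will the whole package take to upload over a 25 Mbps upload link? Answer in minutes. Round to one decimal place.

Audio total: 96 + 384 = 480 kbps = 0.480 Mbps.
product demo: 7.880 Mbps × 879 s × 1.10 = 7619.2 Mb
tutorial video: 4.180 Mbps × 1920 s × 1.10 = 8828.2 Mb
wedding highlight reel: 14.080 Mbps × 540 s × 1.10 = 8363.5 Mb
short film: 6.680 Mbps × 418 s × 1.10 = 3071.5 Mb
Total: 27882.3 Mb = 3485.3 MB.
At 25 Mbps: 27882.3 / 25 = 1115 s ≈ 18.6 minutes.

18.6 minutes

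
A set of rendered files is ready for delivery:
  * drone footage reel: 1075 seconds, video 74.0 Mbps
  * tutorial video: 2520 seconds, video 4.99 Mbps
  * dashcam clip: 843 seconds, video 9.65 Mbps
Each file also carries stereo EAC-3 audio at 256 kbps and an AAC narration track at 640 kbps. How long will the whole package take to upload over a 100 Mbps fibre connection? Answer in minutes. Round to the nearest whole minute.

17 minutes

Audio total: 256 + 640 = 896 kbps = 0.896 Mbps.
drone footage reel: 74.896 Mbps × 1075 s = 80513.2 Mb
tutorial video: 5.886 Mbps × 2520 s = 14832.7 Mb
dashcam clip: 10.546 Mbps × 843 s = 8890.3 Mb
Total: 104236.2 Mb = 13029.5 MB.
At 100 Mbps: 104236.2 / 100 = 1042 s ≈ 17.4 minutes.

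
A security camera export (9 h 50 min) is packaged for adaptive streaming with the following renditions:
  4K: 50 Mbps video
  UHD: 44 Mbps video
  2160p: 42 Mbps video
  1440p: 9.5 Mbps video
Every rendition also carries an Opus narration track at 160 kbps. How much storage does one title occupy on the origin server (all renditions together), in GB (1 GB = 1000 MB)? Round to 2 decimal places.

9 h 50 min = 590 min = 35400 s
Audio: 160 kbps = 0.160 Mbps.
Sum of rendition bitrates: (50+0.160) + (44+0.160) + (42+0.160) + (9.5+0.160) = 146.140 Mbps.
× 35400 s = 5,173,356 Mb = 646,670 MB = 646.7 GB.

646.67 GB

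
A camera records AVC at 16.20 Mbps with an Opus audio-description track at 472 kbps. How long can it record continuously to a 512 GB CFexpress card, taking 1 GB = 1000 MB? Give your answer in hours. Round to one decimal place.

68.2 hours

Audio: 472 kbps = 0.472 Mbps.
Total bitrate: 16.20 + 0.472 = 16.672 Mbps.
Capacity: 512 GB = 4,096,000 Mb.
Recording time: 4,096,000 / 16.672 = 245,681 s ≈ 68.2 hours.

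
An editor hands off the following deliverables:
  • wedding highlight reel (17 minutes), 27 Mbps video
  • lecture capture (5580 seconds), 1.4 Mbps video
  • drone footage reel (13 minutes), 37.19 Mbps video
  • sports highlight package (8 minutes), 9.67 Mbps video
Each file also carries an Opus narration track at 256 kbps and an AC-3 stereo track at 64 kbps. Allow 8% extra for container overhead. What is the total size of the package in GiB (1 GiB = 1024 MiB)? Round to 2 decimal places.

8.99 GiB

Audio total: 256 + 64 = 320 kbps = 0.320 Mbps.
wedding highlight reel: 27.320 Mbps × 1020 s × 1.08 = 30095.7 Mb
lecture capture: 1.720 Mbps × 5580 s × 1.08 = 10365.4 Mb
drone footage reel: 37.510 Mbps × 780 s × 1.08 = 31598.4 Mb
sports highlight package: 9.990 Mbps × 480 s × 1.08 = 5178.8 Mb
Total: 77238.4 Mb = 9654.8 MB.
= 8.992 GiB.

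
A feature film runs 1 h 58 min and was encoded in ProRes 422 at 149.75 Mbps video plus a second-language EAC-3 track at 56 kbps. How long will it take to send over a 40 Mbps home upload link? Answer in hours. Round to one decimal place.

1 h 58 min = 118 min = 7080 s
Audio: 56 kbps = 0.056 Mbps.
Total bitrate: 149.806 Mbps.
File: 149.806 Mbps × 7080 s = 1060626.5 Mb.
At 40 Mbps: 1060626.5 / 40 = 26515.7 s ≈ 7.37 hours.

7.4 hours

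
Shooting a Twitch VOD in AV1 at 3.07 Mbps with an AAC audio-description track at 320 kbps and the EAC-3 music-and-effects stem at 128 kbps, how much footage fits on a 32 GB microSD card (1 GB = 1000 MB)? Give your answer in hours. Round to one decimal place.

Audio total: 320 + 128 = 448 kbps = 0.448 Mbps.
Total bitrate: 3.07 + 0.448 = 3.518 Mbps.
Capacity: 32 GB = 256,000 Mb.
Recording time: 256,000 / 3.518 = 72,769 s ≈ 20.2 hours.

20.2 hours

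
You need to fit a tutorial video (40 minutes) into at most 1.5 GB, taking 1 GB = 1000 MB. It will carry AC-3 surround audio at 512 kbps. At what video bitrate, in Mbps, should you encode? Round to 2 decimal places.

4.49 Mbps

Budget: 1.5 GB = 12000.0 Mb.
40 min = 2400 s
Total bitrate budget: 12000.0 Mb / 2400 s = 5.000 Mbps.
Audio: 512 kbps = 0.512 Mbps.
Video: 5.000 − 0.512 = 4.488 Mbps.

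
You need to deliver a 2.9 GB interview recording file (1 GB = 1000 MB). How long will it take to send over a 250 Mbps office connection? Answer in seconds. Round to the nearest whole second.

93 seconds

File: 2.9 GB = 23200.0 Mb.
At 250 Mbps: 23200.0 / 250 = 92.8 s ≈ 92.8 seconds.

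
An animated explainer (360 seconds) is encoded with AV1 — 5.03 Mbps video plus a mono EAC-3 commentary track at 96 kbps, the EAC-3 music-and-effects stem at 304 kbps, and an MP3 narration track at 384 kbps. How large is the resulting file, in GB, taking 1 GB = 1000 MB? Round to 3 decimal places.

0.262 GB

Audio total: 96 + 304 + 384 = 784 kbps = 0.784 Mbps.
Total bitrate: 5.03 + 0.784 = 5.814 Mbps.
Stream data: 5.814 Mbps × 360 s = 2093.0 Mb.
2,093 Mb ÷ 8 = 261.6 MB → 0.2616 GB.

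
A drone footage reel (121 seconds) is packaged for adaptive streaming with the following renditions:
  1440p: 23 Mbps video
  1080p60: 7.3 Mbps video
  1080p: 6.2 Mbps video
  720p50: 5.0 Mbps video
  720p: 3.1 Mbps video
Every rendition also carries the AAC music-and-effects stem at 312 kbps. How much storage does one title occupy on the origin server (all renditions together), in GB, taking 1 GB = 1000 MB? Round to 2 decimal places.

0.70 GB

Audio: 312 kbps = 0.312 Mbps.
Sum of rendition bitrates: (23+0.312) + (7.3+0.312) + (6.2+0.312) + (5.0+0.312) + (3.1+0.312) = 46.160 Mbps.
× 121 s = 5,585 Mb = 698.2 MB = 0.6982 GB.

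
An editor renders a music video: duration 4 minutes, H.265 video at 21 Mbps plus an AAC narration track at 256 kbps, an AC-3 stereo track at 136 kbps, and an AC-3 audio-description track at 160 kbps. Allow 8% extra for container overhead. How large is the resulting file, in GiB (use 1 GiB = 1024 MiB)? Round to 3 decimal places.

0.650 GiB

4 min = 240 s
Audio total: 256 + 136 + 160 = 552 kbps = 0.552 Mbps.
Total bitrate: 21 + 0.552 = 21.552 Mbps.
Stream data: 21.552 Mbps × 240 s = 5172.5 Mb.
With 8% container overhead: ×1.08.
5,586 Mb = 698,284,800 bytes ÷ 1,073,741,824 = 0.6503 GiB.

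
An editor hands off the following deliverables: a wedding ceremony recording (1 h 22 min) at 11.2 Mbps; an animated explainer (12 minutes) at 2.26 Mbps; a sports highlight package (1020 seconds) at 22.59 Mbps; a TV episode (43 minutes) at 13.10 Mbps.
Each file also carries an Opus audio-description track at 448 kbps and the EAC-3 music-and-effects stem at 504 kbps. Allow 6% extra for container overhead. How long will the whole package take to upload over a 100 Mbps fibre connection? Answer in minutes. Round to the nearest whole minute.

22 minutes

Audio total: 448 + 504 = 952 kbps = 0.952 Mbps.
wedding ceremony recording: 12.152 Mbps × 4920 s × 1.06 = 63375.1 Mb
animated explainer: 3.212 Mbps × 720 s × 1.06 = 2451.4 Mb
sports highlight package: 23.542 Mbps × 1020 s × 1.06 = 25453.6 Mb
TV episode: 14.052 Mbps × 2580 s × 1.06 = 38429.4 Mb
Total: 129709.5 Mb = 16213.7 MB.
At 100 Mbps: 129709.5 / 100 = 1297 s ≈ 21.6 minutes.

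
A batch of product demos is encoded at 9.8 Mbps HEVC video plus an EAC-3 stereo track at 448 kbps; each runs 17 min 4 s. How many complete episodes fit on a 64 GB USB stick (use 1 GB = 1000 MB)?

48

17 min 4 s = 1024 s
Audio: 448 kbps = 0.448 Mbps.
Total bitrate: 10.248 Mbps.
Per item: 10.248 Mbps × 1024 s = 10,494 Mb = 1,312 MB.
Capacity: 64 GB = 512,000 Mb; 48.79 items → 48 complete.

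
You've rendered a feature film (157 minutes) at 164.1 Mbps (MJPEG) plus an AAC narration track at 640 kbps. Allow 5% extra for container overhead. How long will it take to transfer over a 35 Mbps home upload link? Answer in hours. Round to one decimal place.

157 min = 9420 s
Audio: 640 kbps = 0.640 Mbps.
Total bitrate: 164.740 Mbps.
File: 164.740 Mbps × 9420 s = 1551850.8 Mb.
With 5% container overhead: ×1.05. → 1629443.3 Mb.
At 35 Mbps: 1629443.3 / 35 = 46555.5 s ≈ 12.9 hours.

12.9 hours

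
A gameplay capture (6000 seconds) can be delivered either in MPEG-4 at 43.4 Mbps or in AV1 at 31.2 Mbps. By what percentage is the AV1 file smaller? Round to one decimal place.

28.1%

MPEG-4: 43.400 Mbps × 6000 s = 260400.0 Mb = 32.550 GB.
AV1: 31.200 Mbps × 6000 s = 187200.0 Mb = 23.400 GB.
Reduction: (1 − 23.400/32.550) × 100 = 28.11%.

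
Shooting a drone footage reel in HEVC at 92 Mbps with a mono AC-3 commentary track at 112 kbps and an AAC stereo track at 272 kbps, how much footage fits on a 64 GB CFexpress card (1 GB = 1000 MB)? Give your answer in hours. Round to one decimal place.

1.5 hours

Audio total: 112 + 272 = 384 kbps = 0.384 Mbps.
Total bitrate: 92 + 0.384 = 92.384 Mbps.
Capacity: 64 GB = 512,000 Mb.
Recording time: 512,000 / 92.384 = 5,542 s ≈ 1.54 hours.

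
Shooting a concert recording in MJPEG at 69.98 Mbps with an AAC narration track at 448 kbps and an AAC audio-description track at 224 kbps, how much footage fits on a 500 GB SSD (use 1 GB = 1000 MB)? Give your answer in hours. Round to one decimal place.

Audio total: 448 + 224 = 672 kbps = 0.672 Mbps.
Total bitrate: 69.98 + 0.672 = 70.652 Mbps.
Capacity: 500 GB = 4,000,000 Mb.
Recording time: 4,000,000 / 70.652 = 56,616 s ≈ 15.7 hours.

15.7 hours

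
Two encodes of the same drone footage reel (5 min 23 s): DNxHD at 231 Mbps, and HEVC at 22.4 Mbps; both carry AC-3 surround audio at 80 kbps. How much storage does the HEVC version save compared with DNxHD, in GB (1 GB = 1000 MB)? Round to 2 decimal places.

8.42 GB

5 min 23 s = 323 s
Audio: 80 kbps = 0.080 Mbps.
DNxHD: 231.080 Mbps × 323 s = 74638.8 Mb = 9.330 GB.
HEVC: 22.480 Mbps × 323 s = 7261.0 Mb = 0.908 GB.
Saving: 9.330 − 0.908 = 8.422 GB.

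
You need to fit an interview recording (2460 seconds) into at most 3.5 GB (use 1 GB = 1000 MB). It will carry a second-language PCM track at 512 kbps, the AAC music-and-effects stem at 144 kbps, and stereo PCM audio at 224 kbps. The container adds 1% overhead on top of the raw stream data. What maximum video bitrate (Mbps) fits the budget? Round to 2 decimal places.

Budget: 3.5 GB = 28000.0 Mb.
Stream payload after overhead: 28000.0 / 1.01 = 27722.8 Mb.
Total bitrate budget: 27722.8 Mb / 2460 s = 11.269 Mbps.
Audio total: 512 + 144 + 224 = 880 kbps = 0.880 Mbps.
Video: 11.269 − 0.880 = 10.389 Mbps.

10.39 Mbps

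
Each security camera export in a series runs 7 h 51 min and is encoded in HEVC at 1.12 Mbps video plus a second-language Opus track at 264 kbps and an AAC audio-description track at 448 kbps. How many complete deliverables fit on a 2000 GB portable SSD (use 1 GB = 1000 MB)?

309

7 h 51 min = 471 min = 28260 s
Audio total: 264 + 448 = 712 kbps = 0.712 Mbps.
Total bitrate: 1.832 Mbps.
Per item: 1.832 Mbps × 28260 s = 51,772 Mb = 6,472 MB.
Capacity: 2000 GB = 16,000,000 Mb; 309.05 items → 309 complete.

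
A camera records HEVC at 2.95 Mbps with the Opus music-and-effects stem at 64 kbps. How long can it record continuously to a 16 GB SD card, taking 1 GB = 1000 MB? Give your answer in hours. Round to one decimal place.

11.8 hours

Audio: 64 kbps = 0.064 Mbps.
Total bitrate: 2.95 + 0.064 = 3.014 Mbps.
Capacity: 16 GB = 128,000 Mb.
Recording time: 128,000 / 3.014 = 42,468 s ≈ 11.8 hours.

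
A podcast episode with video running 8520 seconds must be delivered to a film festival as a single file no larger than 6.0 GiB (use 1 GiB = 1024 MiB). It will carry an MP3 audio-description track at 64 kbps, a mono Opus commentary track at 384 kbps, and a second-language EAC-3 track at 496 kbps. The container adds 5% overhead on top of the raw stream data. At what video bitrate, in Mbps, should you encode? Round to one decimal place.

Budget: 6.0 GiB = 51539.6 Mb.
Stream payload after overhead: 51539.6 / 1.05 = 49085.3 Mb.
Total bitrate budget: 49085.3 Mb / 8520 s = 5.761 Mbps.
Audio total: 64 + 384 + 496 = 944 kbps = 0.944 Mbps.
Video: 5.761 − 0.944 = 4.817 Mbps.

4.8 Mbps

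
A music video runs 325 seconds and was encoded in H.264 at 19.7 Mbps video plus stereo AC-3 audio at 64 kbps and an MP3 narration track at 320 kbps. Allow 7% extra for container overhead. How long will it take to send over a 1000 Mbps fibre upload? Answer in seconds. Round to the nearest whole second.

Audio total: 64 + 320 = 384 kbps = 0.384 Mbps.
Total bitrate: 20.084 Mbps.
File: 20.084 Mbps × 325 s = 6527.3 Mb.
With 7% container overhead: ×1.07. → 6984.2 Mb.
At 1000 Mbps: 6984.2 / 1000 = 7.0 s ≈ 6.98 seconds.

7 seconds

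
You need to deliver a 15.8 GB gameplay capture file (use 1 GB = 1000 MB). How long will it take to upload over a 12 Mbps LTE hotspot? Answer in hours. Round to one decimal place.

File: 15.8 GB = 126400.0 Mb.
At 12 Mbps: 126400.0 / 12 = 10533.3 s ≈ 2.93 hours.

2.9 hours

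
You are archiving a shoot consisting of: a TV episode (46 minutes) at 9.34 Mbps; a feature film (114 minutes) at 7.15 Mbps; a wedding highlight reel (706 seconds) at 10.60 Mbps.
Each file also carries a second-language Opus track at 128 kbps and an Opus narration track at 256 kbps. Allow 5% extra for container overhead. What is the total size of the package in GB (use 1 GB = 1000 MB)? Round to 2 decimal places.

Audio total: 128 + 256 = 384 kbps = 0.384 Mbps.
TV episode: 9.724 Mbps × 2760 s × 1.05 = 28180.2 Mb
feature film: 7.534 Mbps × 6840 s × 1.05 = 54109.2 Mb
wedding highlight reel: 10.984 Mbps × 706 s × 1.05 = 8142.4 Mb
Total: 90431.8 Mb = 11304.0 MB.
= 11.30 GB.

11.30 GB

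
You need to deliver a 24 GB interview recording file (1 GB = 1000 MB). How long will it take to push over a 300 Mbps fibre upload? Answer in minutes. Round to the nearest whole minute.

11 minutes

File: 24 GB = 192000.0 Mb.
At 300 Mbps: 192000.0 / 300 = 640.0 s ≈ 10.7 minutes.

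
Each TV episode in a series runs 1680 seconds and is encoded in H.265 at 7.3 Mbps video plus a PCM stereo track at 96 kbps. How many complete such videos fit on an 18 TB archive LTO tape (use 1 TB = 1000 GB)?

11589

Audio: 96 kbps = 0.096 Mbps.
Total bitrate: 7.396 Mbps.
Per item: 7.396 Mbps × 1680 s = 12,425 Mb = 1,553 MB.
Capacity: 18 TB = 144,000,000 Mb; 11589.28 items → 11589 complete.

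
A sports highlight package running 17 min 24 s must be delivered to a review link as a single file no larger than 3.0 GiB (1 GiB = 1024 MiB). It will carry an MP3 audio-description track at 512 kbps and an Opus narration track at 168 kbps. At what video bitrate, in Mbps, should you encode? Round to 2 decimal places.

Budget: 3.0 GiB = 25769.8 Mb.
17 min 24 s = 1044 s
Total bitrate budget: 25769.8 Mb / 1044 s = 24.684 Mbps.
Audio total: 512 + 168 = 680 kbps = 0.680 Mbps.
Video: 24.684 − 0.680 = 24.004 Mbps.

24.00 Mbps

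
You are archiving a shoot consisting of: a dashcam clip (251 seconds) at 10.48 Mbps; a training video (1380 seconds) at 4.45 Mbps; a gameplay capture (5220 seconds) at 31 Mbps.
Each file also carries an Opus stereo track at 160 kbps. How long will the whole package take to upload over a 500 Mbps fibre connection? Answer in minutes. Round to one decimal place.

Audio: 160 kbps = 0.160 Mbps.
dashcam clip: 10.640 Mbps × 251 s = 2670.6 Mb
training video: 4.610 Mbps × 1380 s = 6361.8 Mb
gameplay capture: 31.160 Mbps × 5220 s = 162655.2 Mb
Total: 171687.6 Mb = 21461.0 MB.
At 500 Mbps: 171687.6 / 500 = 343 s ≈ 5.72 minutes.

5.7 minutes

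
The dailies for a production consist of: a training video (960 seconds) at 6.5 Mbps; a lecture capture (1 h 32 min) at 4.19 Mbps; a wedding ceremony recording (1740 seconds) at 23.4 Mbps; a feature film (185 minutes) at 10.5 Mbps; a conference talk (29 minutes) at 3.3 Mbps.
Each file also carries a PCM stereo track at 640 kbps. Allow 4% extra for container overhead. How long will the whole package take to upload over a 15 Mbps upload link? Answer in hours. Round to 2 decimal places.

Audio: 640 kbps = 0.640 Mbps.
training video: 7.140 Mbps × 960 s × 1.04 = 7128.6 Mb
lecture capture: 4.830 Mbps × 5520 s × 1.04 = 27728.1 Mb
wedding ceremony recording: 24.040 Mbps × 1740 s × 1.04 = 43502.8 Mb
feature film: 11.140 Mbps × 11100 s × 1.04 = 128600.2 Mb
conference talk: 3.940 Mbps × 1740 s × 1.04 = 7129.8 Mb
Total: 214089.4 Mb = 26761.2 MB.
At 15 Mbps: 214089.4 / 15 = 14273 s ≈ 3.96 hours.

3.96 hours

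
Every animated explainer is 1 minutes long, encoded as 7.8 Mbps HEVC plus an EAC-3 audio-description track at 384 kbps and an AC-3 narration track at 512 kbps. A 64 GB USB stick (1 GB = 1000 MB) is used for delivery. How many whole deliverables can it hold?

Audio total: 384 + 512 = 896 kbps = 0.896 Mbps.
Total bitrate: 8.696 Mbps.
Per item: 8.696 Mbps × 60 s = 521.8 Mb = 65.22 MB.
Capacity: 64 GB = 512,000 Mb; 981.29 items → 981 complete.

981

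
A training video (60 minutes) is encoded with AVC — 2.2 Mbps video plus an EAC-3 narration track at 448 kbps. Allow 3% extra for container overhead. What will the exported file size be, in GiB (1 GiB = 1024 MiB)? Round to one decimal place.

60 min = 3600 s
Audio: 448 kbps = 0.448 Mbps.
Total bitrate: 2.2 + 0.448 = 2.648 Mbps.
Stream data: 2.648 Mbps × 3600 s = 9532.8 Mb.
With 3% container overhead: ×1.03.
9,819 Mb = 1,227,348,000 bytes ÷ 1,073,741,824 = 1.143 GiB.

1.1 GiB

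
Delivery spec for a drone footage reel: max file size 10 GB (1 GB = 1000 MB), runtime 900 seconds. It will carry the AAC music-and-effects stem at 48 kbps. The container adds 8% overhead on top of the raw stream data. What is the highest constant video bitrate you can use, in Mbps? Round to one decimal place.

82.3 Mbps

Budget: 10 GB = 80000.0 Mb.
Stream payload after overhead: 80000.0 / 1.08 = 74074.1 Mb.
Total bitrate budget: 74074.1 Mb / 900 s = 82.305 Mbps.
Audio: 48 kbps = 0.048 Mbps.
Video: 82.305 − 0.048 = 82.257 Mbps.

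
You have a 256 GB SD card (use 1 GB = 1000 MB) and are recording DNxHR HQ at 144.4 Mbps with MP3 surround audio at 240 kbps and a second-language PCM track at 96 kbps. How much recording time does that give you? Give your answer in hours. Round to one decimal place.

3.9 hours

Audio total: 240 + 96 = 336 kbps = 0.336 Mbps.
Total bitrate: 144.4 + 0.336 = 144.736 Mbps.
Capacity: 256 GB = 2,048,000 Mb.
Recording time: 2,048,000 / 144.736 = 14,150 s ≈ 3.93 hours.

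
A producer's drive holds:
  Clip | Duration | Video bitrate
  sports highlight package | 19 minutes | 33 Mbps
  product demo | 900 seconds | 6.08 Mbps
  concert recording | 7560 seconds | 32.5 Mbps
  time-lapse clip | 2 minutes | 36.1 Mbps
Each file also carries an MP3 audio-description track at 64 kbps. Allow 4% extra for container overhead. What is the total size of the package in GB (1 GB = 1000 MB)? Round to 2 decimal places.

Audio: 64 kbps = 0.064 Mbps.
sports highlight package: 33.064 Mbps × 1140 s × 1.04 = 39200.7 Mb
product demo: 6.144 Mbps × 900 s × 1.04 = 5750.8 Mb
concert recording: 32.564 Mbps × 7560 s × 1.04 = 256031.2 Mb
time-lapse clip: 36.164 Mbps × 120 s × 1.04 = 4513.3 Mb
Total: 305495.9 Mb = 38187.0 MB.
= 38.19 GB.

38.19 GB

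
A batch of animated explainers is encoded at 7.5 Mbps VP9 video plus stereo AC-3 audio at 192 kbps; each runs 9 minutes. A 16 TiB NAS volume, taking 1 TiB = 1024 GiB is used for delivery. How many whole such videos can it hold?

33882

9 min = 540 s
Audio: 192 kbps = 0.192 Mbps.
Total bitrate: 7.692 Mbps.
Per item: 7.692 Mbps × 540 s = 4,154 Mb = 519.2 MB.
Capacity: 16 TiB = 140,737,488 Mb; 33882.60 items → 33882 complete.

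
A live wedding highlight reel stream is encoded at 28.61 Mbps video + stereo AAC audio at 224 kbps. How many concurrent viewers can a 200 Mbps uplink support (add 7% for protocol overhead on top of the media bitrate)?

6

Audio: 224 kbps = 0.224 Mbps.
Per-viewer media rate: 28.834 Mbps.
On the wire with 7% overhead: 30.852 Mbps.
200 Mbps = 200.0 Mbps; 200.0 / 30.852 = 6.48 → 6 viewers.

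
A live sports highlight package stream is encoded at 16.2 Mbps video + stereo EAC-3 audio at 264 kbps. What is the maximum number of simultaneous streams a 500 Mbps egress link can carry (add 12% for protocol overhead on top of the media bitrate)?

27

Audio: 264 kbps = 0.264 Mbps.
Per-viewer media rate: 16.464 Mbps.
On the wire with 12% overhead: 18.440 Mbps.
500 Mbps = 500.0 Mbps; 500.0 / 18.440 = 27.12 → 27 viewers.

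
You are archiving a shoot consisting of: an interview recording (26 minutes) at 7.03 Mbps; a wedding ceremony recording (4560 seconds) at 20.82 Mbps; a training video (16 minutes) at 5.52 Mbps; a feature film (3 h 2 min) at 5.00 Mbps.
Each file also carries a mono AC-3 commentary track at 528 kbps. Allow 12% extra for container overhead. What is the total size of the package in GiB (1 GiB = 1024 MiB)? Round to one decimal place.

Audio: 528 kbps = 0.528 Mbps.
interview recording: 7.558 Mbps × 1560 s × 1.12 = 13205.3 Mb
wedding ceremony recording: 21.348 Mbps × 4560 s × 1.12 = 109028.5 Mb
training video: 6.048 Mbps × 960 s × 1.12 = 6502.8 Mb
feature film: 5.528 Mbps × 10920 s × 1.12 = 67609.7 Mb
Total: 196346.3 Mb = 24543.3 MB.
= 22.86 GiB.

22.9 GiB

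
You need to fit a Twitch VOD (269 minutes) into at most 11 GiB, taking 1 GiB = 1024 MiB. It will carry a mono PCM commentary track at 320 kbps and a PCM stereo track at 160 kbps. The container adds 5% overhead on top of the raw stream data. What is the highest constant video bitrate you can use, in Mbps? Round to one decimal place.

5.1 Mbps

Budget: 11 GiB = 94489.3 Mb.
Stream payload after overhead: 94489.3 / 1.05 = 89989.8 Mb.
269 min = 16140 s
Total bitrate budget: 89989.8 Mb / 16140 s = 5.576 Mbps.
Audio total: 320 + 160 = 480 kbps = 0.480 Mbps.
Video: 5.576 − 0.480 = 5.096 Mbps.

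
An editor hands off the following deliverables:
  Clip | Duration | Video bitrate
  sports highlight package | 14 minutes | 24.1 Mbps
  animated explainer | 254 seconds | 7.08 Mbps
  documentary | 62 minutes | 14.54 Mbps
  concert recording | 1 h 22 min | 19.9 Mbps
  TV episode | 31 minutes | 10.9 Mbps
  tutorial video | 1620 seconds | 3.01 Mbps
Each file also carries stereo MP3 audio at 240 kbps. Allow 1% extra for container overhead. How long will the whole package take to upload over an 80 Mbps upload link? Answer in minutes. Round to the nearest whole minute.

Audio: 240 kbps = 0.240 Mbps.
sports highlight package: 24.340 Mbps × 840 s × 1.01 = 20650.1 Mb
animated explainer: 7.320 Mbps × 254 s × 1.01 = 1877.9 Mb
documentary: 14.780 Mbps × 3720 s × 1.01 = 55531.4 Mb
concert recording: 20.140 Mbps × 4920 s × 1.01 = 100079.7 Mb
TV episode: 11.140 Mbps × 1860 s × 1.01 = 20927.6 Mb
tutorial video: 3.250 Mbps × 1620 s × 1.01 = 5317.6 Mb
Total: 204384.3 Mb = 25548.0 MB.
At 80 Mbps: 204384.3 / 80 = 2555 s ≈ 42.6 minutes.

43 minutes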